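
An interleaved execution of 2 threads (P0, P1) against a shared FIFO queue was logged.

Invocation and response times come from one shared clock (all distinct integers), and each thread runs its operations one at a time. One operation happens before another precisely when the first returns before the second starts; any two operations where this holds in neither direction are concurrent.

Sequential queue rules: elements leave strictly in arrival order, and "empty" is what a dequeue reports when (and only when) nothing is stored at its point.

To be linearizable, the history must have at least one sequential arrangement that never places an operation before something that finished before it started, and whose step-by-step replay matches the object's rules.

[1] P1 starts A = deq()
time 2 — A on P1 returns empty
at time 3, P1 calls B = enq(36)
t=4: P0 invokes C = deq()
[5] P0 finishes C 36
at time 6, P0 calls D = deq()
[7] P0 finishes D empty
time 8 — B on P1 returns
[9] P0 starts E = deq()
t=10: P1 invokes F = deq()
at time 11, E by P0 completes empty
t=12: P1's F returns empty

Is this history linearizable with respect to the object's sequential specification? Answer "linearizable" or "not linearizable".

linearizable

one valid linearization: A, B, C, D, E, F
after step 1 (A deq() → empty): queue <>
after step 2 (B enq(36)): queue <36>
after step 3 (C deq() → 36): queue <>
after step 4 (D deq() → empty): queue <>
after step 5 (E deq() → empty): queue <>
after step 6 (F deq() → empty): queue <>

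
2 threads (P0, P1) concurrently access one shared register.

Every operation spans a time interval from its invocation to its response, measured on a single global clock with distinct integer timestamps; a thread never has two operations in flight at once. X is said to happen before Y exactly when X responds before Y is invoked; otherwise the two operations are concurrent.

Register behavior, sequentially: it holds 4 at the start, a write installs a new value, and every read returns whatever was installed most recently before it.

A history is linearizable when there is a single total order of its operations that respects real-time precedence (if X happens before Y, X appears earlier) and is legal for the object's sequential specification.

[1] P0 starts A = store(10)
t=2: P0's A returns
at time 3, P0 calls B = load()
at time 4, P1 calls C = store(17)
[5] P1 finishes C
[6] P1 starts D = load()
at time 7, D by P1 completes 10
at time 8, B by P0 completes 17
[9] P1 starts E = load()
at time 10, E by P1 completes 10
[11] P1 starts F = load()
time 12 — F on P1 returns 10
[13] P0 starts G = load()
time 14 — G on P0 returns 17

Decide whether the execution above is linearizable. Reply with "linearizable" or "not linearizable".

not linearizable

events 1..6 are fine; event 7 — the response of D at time 7 — makes the prefix non-linearizable
the sole real-time-consistent order of 3 completed operations fails the register replay
including or dropping the 1 pending operation (B) in any combination fails
take A, C, D (pending dropped): step 3 already fails, because D load() → 10 cannot occur there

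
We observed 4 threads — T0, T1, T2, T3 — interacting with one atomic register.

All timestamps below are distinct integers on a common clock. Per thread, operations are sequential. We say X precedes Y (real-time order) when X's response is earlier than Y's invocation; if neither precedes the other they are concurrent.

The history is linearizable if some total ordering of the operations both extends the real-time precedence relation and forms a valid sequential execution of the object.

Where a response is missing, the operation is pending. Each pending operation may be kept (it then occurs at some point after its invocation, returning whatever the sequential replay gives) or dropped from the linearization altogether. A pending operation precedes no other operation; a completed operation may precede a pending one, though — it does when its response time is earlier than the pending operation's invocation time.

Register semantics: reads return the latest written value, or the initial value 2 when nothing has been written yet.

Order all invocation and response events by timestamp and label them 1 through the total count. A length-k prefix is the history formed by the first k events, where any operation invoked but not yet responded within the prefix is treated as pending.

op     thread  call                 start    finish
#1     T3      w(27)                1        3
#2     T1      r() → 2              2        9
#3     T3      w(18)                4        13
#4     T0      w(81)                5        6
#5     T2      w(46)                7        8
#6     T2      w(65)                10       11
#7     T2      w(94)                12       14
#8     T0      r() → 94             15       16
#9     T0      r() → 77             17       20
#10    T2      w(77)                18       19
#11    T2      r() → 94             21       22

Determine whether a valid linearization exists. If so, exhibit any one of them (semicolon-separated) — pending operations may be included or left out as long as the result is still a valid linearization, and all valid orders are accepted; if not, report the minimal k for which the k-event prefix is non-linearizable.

events 1..21 are fine; event 22 — the response of #11 at time 22 — makes the prefix non-linearizable
the 11 completed operations admit 46 real-time orders; each fails the atomic register replay
take #1, #2, #3, #4, #5, #6, #7, #8, #9, #10, #11: step 2 already fails, because #2 r() → 2 cannot occur there
take #1, #2, #3, #4, #5, #6, #7, #8, #10, #9, #11: step 2 already fails, because #2 r() → 2 cannot occur there

not linearizable — minimal violating prefix: 22 events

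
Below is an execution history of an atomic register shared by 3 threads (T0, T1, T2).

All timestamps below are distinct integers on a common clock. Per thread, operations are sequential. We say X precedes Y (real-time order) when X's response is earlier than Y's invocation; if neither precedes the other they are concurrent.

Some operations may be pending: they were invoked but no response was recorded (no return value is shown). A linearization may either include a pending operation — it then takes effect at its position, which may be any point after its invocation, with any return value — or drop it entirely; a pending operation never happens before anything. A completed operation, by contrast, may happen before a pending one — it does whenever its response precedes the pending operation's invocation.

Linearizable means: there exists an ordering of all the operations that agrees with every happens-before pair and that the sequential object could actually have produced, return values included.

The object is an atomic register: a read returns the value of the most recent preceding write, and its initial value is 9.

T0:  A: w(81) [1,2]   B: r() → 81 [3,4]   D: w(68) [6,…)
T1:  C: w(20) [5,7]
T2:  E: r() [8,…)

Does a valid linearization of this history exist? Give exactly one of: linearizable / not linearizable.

witness order: A, B, C
after step 1 (A w(81)): value 81
after step 2 (B r() → 81): value 81
after step 3 (C w(20)): value 20

linearizable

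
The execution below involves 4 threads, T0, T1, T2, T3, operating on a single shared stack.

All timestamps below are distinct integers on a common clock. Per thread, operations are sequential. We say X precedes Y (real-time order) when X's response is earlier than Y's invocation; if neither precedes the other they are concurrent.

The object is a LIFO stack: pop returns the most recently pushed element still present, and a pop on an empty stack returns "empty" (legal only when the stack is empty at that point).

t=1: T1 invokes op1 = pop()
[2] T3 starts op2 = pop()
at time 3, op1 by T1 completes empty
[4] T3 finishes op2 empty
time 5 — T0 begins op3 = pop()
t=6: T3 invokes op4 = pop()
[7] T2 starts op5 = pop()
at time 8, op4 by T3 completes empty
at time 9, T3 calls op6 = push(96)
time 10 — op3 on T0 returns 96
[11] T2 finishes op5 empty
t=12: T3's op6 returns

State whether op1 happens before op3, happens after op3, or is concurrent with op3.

before

op1 spans [1,3], op3 spans [5,10]
resp(op1)=3 < inv(op3)=5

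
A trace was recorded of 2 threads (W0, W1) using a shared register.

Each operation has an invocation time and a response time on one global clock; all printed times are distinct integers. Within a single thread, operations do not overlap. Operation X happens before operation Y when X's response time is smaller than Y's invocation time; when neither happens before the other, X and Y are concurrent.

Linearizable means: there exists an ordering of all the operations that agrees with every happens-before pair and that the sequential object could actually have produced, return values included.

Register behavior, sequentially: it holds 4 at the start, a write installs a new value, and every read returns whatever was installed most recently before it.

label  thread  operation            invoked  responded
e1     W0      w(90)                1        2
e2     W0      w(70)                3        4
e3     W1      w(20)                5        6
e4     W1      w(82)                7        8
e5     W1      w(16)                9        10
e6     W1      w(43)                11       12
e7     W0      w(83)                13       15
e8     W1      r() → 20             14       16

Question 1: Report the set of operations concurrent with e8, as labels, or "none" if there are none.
Answer: e7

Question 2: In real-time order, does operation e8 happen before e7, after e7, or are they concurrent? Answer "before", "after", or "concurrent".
Answer: concurrent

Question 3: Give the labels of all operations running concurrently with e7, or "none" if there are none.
Answer: e8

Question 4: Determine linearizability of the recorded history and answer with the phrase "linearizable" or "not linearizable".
not linearizable

prefix check: 1..15 passes, 1..16 fails once e8's time-16 response joins
all 2 real-time-respecting orders fail — 8 completed register operations, no legal replay
for example e1, e2, e3, e4, e5, e6, e7, e8 fails at step 8: e8 r() → 20 is not legal there
for example e1, e2, e3, e4, e5, e6, e8, e7 fails at step 7: e8 r() → 20 is not legal there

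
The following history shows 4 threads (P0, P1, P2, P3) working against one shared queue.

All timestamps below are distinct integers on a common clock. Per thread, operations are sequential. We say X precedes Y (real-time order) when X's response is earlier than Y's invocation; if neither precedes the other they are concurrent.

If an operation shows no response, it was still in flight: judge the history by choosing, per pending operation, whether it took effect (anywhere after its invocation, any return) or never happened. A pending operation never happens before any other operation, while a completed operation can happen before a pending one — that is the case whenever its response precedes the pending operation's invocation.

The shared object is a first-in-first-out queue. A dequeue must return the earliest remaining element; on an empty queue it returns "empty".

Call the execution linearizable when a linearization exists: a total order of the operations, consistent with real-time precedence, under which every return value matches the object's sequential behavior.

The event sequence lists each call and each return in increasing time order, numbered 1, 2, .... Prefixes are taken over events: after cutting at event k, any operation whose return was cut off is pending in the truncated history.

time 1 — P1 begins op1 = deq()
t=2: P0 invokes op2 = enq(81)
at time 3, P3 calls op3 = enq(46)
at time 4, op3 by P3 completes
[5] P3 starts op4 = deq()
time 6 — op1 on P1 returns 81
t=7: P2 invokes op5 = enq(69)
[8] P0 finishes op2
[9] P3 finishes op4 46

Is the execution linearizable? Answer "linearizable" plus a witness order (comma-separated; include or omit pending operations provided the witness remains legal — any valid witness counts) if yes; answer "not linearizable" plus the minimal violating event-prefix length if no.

linearizable — witness: op2, op1, op3, op4

step 1: op2 enq(81) — queue <81>
step 2: op1 deq() → 81 — queue <>
step 3: op3 enq(46) — queue <46>
step 4: op4 deq() → 46 — queue <>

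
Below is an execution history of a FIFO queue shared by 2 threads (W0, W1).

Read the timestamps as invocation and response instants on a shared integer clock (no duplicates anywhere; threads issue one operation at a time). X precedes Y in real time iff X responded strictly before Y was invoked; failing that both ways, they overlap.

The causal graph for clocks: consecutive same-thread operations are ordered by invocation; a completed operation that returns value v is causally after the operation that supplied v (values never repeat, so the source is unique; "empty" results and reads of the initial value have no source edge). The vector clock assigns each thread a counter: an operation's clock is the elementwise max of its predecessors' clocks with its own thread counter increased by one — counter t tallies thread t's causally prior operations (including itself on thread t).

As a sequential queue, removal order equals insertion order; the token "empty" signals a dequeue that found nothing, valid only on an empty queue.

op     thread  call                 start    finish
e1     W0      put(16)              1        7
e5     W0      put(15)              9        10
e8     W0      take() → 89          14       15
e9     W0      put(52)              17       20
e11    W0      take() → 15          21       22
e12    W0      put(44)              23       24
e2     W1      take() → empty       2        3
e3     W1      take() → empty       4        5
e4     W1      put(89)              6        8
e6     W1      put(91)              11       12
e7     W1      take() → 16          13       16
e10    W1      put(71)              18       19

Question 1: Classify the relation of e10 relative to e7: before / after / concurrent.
e10 spans [18,19], e7 spans [13,16]
resp(e7)=16 < inv(e10)=18

after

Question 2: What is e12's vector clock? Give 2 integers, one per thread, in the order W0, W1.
no predecessors for e2 (invoked 2): W1 increments from zero → (0, 1)
no predecessors for e1 (invoked 1): W0 increments from zero → (1, 0)
invoked at 4, e3 merges VC(e2)=(0, 1) and bumps W1's slot → (0, 2)
invoked at 9, e5 merges VC(e1)=(1, 0) and bumps W0's slot → (2, 0)
invoked at 6, e4 merges VC(e3)=(0, 2) and bumps W1's slot → (0, 3)
invoked at 11, e6 merges VC(e4)=(0, 3) and bumps W1's slot → (0, 4)
invoked at 13, e7 merges VC(e1)=(1, 0), VC(e6)=(0, 4) and bumps W1's slot → (1, 5)
invoked at 14, e8 merges VC(e4)=(0, 3), VC(e5)=(2, 0) and bumps W0's slot → (3, 3)
invoked at 18, e10 merges VC(e7)=(1, 5) and bumps W1's slot → (1, 6)
invoked at 17, e9 merges VC(e8)=(3, 3) and bumps W0's slot → (4, 3)
invoked at 21, e11 merges VC(e5)=(2, 0), VC(e9)=(4, 3) and bumps W0's slot → (5, 3)
invoked at 23, e12 merges VC(e11)=(5, 3) and bumps W0's slot → (6, 3)
target: VC(e12) = (6, 3)

(6, 3)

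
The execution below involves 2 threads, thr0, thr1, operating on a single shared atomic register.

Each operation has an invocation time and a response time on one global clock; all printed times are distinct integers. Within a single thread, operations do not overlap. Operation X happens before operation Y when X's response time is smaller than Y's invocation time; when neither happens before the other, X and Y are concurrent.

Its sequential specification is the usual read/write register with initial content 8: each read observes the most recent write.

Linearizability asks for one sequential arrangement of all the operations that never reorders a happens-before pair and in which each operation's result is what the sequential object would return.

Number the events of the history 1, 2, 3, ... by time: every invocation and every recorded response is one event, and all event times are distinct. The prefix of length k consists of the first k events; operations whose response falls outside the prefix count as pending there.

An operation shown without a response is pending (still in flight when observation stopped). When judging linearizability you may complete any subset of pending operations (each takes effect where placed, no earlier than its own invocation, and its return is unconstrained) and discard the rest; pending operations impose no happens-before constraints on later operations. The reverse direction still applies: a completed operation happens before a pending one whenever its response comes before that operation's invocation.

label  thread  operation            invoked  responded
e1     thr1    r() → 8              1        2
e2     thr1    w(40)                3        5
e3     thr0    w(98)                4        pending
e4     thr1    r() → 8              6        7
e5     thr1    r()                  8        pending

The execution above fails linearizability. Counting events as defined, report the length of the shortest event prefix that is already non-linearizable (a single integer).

events 1..6 are still linearizable — one witness is e1, e2:
after step 1 (e1 r() → 8): value 8
after step 2 (e2 w(40)): value 40
include event 7 — e4 responding at 7 — and every candidate order breaks
including or dropping the 1 pending operation (e3) in any combination fails
take e1, e2, e4 (pending dropped): step 3 already fails, because e4 r() → 8 cannot occur there

7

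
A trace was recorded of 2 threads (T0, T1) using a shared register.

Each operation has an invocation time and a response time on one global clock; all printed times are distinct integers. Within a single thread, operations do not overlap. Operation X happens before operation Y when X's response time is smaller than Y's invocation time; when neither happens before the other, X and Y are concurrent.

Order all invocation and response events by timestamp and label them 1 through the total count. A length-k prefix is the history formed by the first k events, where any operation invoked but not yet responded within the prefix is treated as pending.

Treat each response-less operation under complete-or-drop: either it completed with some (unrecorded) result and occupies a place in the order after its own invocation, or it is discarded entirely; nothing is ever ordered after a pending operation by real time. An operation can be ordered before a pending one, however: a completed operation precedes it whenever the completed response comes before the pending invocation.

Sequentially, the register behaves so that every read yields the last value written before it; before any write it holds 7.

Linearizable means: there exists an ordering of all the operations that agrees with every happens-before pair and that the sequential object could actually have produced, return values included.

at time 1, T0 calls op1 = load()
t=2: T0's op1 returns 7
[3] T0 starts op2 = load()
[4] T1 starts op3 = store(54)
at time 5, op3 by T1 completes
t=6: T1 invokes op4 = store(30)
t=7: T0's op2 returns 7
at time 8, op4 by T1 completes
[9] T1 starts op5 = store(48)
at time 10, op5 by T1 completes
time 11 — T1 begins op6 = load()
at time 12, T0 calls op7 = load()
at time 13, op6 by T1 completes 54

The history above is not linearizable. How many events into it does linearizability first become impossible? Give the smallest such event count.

13

one valid order for events 1..12 is op1, op2, op3, op4, op5:
step 1: op1 load() → 7 — value 7
step 2: op2 load() → 7 — value 7
step 3: op3 store(54) — value 54
step 4: op4 store(30) — value 30
step 5: op5 store(48) — value 48
with event 13 included (op6 responding at time 13), all real-time-consistent orders fail
including or dropping the 1 pending operation (op7) in any combination fails
sample order op1, op2, op3, op4, op5, op6 (pending dropped) stalls at step 6 — op6 load() → 54 has no legal effect
sample order op1, op3, op2, op4, op5, op6 (pending dropped) stalls at step 3 — op2 load() → 7 has no legal effect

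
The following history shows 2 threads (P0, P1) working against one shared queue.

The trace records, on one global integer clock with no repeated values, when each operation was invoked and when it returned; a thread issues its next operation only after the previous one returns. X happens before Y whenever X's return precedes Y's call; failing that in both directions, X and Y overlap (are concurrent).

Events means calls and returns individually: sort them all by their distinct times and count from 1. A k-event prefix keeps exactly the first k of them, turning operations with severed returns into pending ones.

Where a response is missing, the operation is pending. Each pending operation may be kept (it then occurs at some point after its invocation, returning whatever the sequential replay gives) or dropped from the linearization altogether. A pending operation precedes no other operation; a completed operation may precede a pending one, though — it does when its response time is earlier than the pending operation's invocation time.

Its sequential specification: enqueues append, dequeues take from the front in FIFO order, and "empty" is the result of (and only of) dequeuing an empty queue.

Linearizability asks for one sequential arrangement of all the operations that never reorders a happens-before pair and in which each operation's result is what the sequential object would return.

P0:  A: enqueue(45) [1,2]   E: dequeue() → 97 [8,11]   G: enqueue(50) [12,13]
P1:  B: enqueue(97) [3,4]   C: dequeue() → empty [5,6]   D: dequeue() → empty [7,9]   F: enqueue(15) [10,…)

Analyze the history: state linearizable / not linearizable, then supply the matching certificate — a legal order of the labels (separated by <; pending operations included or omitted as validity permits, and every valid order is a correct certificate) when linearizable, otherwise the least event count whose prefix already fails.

not linearizable — minimal violating prefix: 6 events

already the first 6 events (up to C's response at time 6) admit no linearization; the first 5 still do
exactly one order of the 3 completed ops respects real time; the queue replay fails
for example A, B, C fails at step 3: C dequeue() → empty is not legal there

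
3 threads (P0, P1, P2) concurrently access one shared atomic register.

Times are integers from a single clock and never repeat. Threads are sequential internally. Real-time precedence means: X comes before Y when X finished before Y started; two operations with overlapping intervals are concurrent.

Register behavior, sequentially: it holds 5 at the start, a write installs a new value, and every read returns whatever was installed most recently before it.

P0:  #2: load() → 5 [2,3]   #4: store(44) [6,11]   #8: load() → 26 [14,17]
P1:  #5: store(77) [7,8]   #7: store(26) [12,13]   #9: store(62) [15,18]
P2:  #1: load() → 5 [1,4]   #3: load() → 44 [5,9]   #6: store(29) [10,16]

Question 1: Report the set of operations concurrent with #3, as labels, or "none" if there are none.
Answer: #4, #5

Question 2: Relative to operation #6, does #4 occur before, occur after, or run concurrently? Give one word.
Answer: concurrent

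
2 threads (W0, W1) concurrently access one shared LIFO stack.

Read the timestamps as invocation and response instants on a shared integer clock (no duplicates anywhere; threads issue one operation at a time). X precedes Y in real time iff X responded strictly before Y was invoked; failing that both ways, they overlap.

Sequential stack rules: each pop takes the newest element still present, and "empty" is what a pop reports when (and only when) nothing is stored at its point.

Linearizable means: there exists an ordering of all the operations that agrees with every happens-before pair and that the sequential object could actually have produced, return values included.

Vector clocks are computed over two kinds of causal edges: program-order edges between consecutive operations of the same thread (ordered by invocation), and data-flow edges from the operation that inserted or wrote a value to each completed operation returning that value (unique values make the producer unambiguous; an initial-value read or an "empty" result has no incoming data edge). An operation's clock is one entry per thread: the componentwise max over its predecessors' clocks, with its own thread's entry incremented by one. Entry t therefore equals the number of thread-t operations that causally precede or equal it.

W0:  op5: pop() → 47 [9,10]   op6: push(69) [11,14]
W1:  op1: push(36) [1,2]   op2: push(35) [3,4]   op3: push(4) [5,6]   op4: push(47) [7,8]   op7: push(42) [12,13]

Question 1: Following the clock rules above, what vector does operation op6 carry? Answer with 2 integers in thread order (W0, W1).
Answer: (2, 4)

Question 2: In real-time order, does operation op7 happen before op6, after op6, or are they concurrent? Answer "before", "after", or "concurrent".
Answer: concurrent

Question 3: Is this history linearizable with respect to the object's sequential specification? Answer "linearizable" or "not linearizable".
one valid linearization: op1, op2, op3, op4, op5, op6, op7
1. op1 push(36), leaving stack <36>
2. op2 push(35), leaving stack <36,35>
3. op3 push(4), leaving stack <36,35,4>
4. op4 push(47), leaving stack <36,35,4,47>
5. op5 pop() → 47, leaving stack <36,35,4>
6. op6 push(69), leaving stack <36,35,4,69>
7. op7 push(42), leaving stack <36,35,4,69,42>

linearizable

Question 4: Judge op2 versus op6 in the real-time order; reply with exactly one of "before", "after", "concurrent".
Answer: before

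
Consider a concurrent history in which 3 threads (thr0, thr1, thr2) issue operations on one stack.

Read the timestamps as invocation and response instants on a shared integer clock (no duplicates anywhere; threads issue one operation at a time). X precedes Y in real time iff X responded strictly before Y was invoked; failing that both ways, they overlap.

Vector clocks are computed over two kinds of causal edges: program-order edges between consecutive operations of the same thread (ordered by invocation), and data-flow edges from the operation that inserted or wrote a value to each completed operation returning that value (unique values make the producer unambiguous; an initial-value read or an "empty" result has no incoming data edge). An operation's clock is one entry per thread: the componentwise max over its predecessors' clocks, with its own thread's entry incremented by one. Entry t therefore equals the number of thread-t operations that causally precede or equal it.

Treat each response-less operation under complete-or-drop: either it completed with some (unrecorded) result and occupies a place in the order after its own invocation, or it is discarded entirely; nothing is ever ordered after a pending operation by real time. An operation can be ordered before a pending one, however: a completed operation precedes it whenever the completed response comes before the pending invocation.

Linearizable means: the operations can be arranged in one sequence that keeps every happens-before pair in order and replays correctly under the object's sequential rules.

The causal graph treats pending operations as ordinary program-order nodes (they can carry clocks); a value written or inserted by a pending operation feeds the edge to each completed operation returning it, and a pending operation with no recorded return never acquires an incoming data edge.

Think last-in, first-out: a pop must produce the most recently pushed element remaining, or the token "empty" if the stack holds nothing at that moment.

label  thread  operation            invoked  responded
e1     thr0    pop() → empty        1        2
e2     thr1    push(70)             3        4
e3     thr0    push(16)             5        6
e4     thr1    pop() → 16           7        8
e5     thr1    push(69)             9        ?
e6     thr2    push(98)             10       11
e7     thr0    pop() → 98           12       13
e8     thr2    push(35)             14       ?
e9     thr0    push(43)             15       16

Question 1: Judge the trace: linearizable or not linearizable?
a witness: e1, e2, e3, e4, e5, e6, e7, e8, e9
step 1: e1 pop() → empty — stack <>
step 2: e2 push(70) — stack <70>
step 3: e3 push(16) — stack <70,16>
step 4: e4 pop() → 16 — stack <70>
step 5: e5 push(69) (pending, included) — stack <70,69>
step 6: e6 push(98) — stack <70,69,98>
step 7: e7 pop() → 98 — stack <70,69>
step 8: e8 push(35) (pending, included) — stack <70,69,35>
step 9: e9 push(43) — stack <70,69,35,43>

linearizable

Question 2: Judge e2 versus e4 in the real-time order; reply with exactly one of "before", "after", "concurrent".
e2 spans [3,4], e4 spans [7,8]
resp(e2)=4 < inv(e4)=7

before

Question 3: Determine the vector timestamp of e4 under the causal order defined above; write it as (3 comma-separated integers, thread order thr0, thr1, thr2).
e6, invoked 10, has no incoming edges; only thr2's bump applies → (0, 0, 1)
e2, invoked 3, has no incoming edges; only thr1's bump applies → (0, 1, 0)
e1, invoked 1, has no incoming edges; only thr0's bump applies → (1, 0, 0)
invoked at 14, e8 merges VC(e6)=(0, 0, 1) and bumps thr2's slot → (0, 0, 2)
invoked at 5, e3 merges VC(e1)=(1, 0, 0) and bumps thr0's slot → (2, 0, 0)
invoked at 7, e4 merges VC(e2)=(0, 1, 0), VC(e3)=(2, 0, 0) and bumps thr1's slot → (2, 2, 0)
invoked at 12, e7 merges VC(e3)=(2, 0, 0), VC(e6)=(0, 0, 1) and bumps thr0's slot → (3, 0, 1)
invoked at 9, e5 merges VC(e4)=(2, 2, 0) and bumps thr1's slot → (2, 3, 0)
invoked at 15, e9 merges VC(e7)=(3, 0, 1) and bumps thr0's slot → (4, 0, 1)
target: VC(e4) = (2, 2, 0)

(2, 2, 0)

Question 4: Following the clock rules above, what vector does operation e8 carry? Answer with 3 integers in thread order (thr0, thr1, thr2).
root op e6, invoked 10: fresh clock plus thr2's own tick → (0, 0, 1)
root op e2, invoked 3: fresh clock plus thr1's own tick → (0, 1, 0)
root op e1, invoked 1: fresh clock plus thr0's own tick → (1, 0, 0)
merge at e8 (invoked 14): VC(e6)=(0, 0, 1), own-thread bump on thr2 → (0, 0, 2)
merge at e3 (invoked 5): VC(e1)=(1, 0, 0), own-thread bump on thr0 → (2, 0, 0)
merge at e4 (invoked 7): VC(e2)=(0, 1, 0), VC(e3)=(2, 0, 0), own-thread bump on thr1 → (2, 2, 0)
merge at e7 (invoked 12): VC(e3)=(2, 0, 0), VC(e6)=(0, 0, 1), own-thread bump on thr0 → (3, 0, 1)
merge at e5 (invoked 9): VC(e4)=(2, 2, 0), own-thread bump on thr1 → (2, 3, 0)
merge at e9 (invoked 15): VC(e7)=(3, 0, 1), own-thread bump on thr0 → (4, 0, 1)
target: VC(e8) = (0, 0, 2)

(0, 0, 2)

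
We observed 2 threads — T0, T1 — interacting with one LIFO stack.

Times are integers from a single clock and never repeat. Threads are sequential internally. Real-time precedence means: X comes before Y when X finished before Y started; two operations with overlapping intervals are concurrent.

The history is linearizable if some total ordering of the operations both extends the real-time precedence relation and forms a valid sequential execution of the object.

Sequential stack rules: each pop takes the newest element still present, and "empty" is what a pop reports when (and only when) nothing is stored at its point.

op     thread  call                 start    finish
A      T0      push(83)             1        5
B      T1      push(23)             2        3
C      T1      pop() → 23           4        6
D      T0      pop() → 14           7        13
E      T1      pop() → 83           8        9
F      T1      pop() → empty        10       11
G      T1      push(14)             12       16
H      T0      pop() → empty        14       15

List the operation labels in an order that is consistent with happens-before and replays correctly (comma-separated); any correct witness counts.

A, B, C, E, F, G, D, H

step 1: A push(83) — stack <83>
step 2: B push(23) — stack <83,23>
step 3: C pop() → 23 — stack <83>
step 4: E pop() → 83 — stack <>
step 5: F pop() → empty — stack <>
step 6: G push(14) — stack <14>
step 7: D pop() → 14 — stack <>
step 8: H pop() → empty — stack <>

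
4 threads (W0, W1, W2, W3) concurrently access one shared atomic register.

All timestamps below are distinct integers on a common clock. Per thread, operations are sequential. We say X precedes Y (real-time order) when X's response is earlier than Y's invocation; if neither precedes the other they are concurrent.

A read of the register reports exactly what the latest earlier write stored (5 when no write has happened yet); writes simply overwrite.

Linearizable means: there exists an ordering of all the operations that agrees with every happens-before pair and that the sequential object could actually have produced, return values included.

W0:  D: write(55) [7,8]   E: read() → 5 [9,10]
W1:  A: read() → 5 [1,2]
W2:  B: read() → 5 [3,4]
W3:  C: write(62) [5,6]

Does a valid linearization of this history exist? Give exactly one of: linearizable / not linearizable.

not linearizable

cut after 9 events: linearizable; cut after 10 events (E responds, time 10): not linearizable
the sole real-time-consistent order of 5 completed operations fails the atomic register replay
sample order A, B, C, D, E stalls at step 5 — E read() → 5 has no legal effect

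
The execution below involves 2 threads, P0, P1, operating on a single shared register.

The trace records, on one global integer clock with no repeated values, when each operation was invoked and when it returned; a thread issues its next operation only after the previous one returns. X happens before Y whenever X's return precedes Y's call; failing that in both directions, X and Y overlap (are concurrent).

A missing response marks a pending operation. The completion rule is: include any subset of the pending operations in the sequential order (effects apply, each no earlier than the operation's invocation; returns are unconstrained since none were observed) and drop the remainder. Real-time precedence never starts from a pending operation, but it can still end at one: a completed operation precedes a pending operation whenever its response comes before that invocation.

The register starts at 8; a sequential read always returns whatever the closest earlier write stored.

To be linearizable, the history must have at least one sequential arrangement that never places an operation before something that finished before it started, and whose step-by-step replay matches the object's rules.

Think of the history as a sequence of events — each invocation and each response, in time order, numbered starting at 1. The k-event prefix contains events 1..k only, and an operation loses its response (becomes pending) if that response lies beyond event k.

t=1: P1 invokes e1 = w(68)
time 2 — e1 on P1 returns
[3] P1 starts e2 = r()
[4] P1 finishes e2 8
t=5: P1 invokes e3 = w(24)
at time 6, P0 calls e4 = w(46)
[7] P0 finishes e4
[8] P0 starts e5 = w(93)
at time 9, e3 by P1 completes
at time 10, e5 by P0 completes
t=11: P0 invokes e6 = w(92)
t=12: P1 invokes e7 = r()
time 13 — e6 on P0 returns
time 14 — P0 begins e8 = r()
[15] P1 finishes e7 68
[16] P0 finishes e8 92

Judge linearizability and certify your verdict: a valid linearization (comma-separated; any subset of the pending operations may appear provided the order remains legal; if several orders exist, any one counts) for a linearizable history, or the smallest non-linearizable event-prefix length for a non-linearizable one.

not linearizable — minimal violating prefix: 4 events

the violation lands at event 4, e2's response at time 4: events 1..3 linearize, events 1..4 do not
exhaustive check: the 2 completed register ops admit one real-time order; illegal
for example e1, e2 fails at step 2: e2 r() → 8 is not legal there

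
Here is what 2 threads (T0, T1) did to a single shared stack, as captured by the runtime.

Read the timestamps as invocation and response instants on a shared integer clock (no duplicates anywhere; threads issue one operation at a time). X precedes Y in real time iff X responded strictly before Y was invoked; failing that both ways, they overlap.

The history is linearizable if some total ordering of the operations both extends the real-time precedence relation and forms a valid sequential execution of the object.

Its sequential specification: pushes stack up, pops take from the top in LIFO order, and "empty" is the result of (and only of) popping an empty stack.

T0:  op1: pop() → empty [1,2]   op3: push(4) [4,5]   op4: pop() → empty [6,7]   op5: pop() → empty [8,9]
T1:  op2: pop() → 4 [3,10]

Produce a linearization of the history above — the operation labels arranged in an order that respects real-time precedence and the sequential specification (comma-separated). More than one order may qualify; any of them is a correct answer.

op1, op3, op2, op4, op5

after step 1 (op1 pop() → empty): stack <>
after step 2 (op3 push(4)): stack <4>
after step 3 (op2 pop() → 4): stack <>
after step 4 (op4 pop() → empty): stack <>
after step 5 (op5 pop() → empty): stack <>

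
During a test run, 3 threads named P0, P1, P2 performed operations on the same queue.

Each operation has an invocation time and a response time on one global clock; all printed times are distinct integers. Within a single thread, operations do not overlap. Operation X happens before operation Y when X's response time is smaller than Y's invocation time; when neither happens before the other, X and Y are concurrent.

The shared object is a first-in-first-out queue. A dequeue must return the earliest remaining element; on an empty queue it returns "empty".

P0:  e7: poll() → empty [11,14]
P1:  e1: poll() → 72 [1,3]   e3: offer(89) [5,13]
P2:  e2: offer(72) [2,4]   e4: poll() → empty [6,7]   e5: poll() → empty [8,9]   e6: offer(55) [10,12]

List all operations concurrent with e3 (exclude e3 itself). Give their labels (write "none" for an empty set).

e4, e5, e6, e7

e3 spans [5,13]; an op avoiding the whole window 5..13 is ordered, any other is concurrent
e1 [1,3]: before
e2 [2,4]: before
e4 [6,7]: concurrent
e5 [8,9]: concurrent
e6 [10,12]: concurrent
e7 [11,14]: concurrent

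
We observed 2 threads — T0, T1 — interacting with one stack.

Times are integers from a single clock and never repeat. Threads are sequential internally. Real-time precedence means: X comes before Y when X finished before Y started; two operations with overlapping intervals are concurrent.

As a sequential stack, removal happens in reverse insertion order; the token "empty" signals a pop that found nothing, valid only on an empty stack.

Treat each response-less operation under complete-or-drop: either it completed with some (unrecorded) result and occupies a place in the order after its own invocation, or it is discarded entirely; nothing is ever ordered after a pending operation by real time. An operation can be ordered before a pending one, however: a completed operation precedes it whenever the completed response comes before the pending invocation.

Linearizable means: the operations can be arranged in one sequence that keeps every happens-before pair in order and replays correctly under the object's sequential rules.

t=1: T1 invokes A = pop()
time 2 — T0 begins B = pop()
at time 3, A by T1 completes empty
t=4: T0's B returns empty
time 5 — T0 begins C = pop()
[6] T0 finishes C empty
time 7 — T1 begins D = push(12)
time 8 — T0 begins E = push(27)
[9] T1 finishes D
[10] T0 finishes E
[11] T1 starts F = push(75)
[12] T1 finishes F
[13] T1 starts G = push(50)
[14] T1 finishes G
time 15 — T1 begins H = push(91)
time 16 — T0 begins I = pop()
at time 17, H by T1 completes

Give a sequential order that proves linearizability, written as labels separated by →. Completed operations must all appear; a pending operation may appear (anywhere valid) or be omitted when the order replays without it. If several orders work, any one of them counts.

after step 1 (A pop() → empty): stack <>
after step 2 (B pop() → empty): stack <>
after step 3 (C pop() → empty): stack <>
after step 4 (D push(12)): stack <12>
after step 5 (E push(27)): stack <12,27>
after step 6 (F push(75)): stack <12,27,75>
after step 7 (G push(50)): stack <12,27,75,50>
after step 8 (H push(91)): stack <12,27,75,50,91>

A → B → C → D → E → F → G → H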